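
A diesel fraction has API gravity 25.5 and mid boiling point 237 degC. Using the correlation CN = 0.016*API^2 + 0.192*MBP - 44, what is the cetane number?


CN = 0.016 * 25.5^2 + 0.192 * 237 - 44
CN = 10.404 + 45.504 - 44 = 11.908

11.908


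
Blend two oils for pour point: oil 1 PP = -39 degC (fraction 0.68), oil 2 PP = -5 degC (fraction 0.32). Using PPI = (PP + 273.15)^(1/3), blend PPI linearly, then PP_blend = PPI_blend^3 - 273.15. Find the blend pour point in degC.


PPI_1 = (-39 + 273.15)^(1/3) = 6.163557
PPI_2 = (-5 + 273.15)^(1/3) = 6.448508
PPI_blend = 0.68 * 6.163557 + 0.32 * 6.448508 = 6.254741
PP_blend = 6.254741^3 - 273.15 = 244.6966 - 273.15 = -28.45

-28.45 degC


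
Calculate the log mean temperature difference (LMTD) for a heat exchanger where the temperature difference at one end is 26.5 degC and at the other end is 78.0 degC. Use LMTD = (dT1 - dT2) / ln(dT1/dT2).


LMTD = (dT1 - dT2) / ln(dT1/dT2)
= (26.5 - 78.0) / ln(26.5 / 78.0) = -51.5 / -1.07956 = 47.70

47.70 degC


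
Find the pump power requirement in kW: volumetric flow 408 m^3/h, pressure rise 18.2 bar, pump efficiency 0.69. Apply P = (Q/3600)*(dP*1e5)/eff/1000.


Q = 408 / 3600 = 0.113333 m^3/s
P = 0.113333 * (18.2 * 1e5) / 0.69 / 1000 = 298.9

298.9 kW


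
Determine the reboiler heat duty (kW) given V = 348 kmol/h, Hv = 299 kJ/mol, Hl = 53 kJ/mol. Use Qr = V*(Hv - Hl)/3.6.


Qr = 348 * (299 - 53) / 3.6 = 348 * 246 / 3.6 = 23780

23780 kW


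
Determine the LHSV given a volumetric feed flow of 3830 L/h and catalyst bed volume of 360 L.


LHSV = volumetric feed rate / catalyst volume
= 3830 L/h / 360 L
= 10.64 h^-1

10.64 h^-1


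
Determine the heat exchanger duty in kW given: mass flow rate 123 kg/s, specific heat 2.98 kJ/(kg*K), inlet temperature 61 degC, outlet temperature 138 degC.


Q = m_dot * cp * delta_T
delta_T = 138 - 61 = 77 K
Q = 123 * 2.98 * 77
= 366.54 * 77
= 28223.58 kW

28223.58 kW


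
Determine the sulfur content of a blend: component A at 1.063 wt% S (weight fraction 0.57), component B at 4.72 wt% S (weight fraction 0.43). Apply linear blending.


Linear sulfur blending: S_blend = x1*S1 + x2*S2
Contribution 1: 0.57 * 1.063 = 0.60591 wt%
Contribution 2: 0.43 * 4.72 = 2.0296 wt%
S_blend = 0.60591 + 2.0296 = 2.63551

2.63551 wt%


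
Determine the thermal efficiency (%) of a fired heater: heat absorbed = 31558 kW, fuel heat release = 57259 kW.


Furnace efficiency = Q_absorbed / Q_fuel * 100
= 31558 / 57259 * 100 = 55.11

55.11 %


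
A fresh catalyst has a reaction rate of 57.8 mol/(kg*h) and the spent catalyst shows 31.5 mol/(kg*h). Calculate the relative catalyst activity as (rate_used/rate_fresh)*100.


Activity (%) = (rate_used / rate_fresh) * 100
rate_used = 31.5, rate_fresh = 57.8
= (31.5 / 57.8) * 100
= 0.5450 * 100 = 54.50

54.50 %


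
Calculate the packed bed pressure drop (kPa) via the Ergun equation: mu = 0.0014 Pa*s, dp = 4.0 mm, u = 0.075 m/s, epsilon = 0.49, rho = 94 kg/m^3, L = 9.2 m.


dp = 4.0 mm = 0.004 m
Viscous term = 150*0.0014*0.075*(1-0.49)^2 / (0.004^2*0.49^3) = 2176.27
Inertial term = 1.75*94*0.075^2*(1-0.49) / (0.004*0.49^3) = 1002.79
dP/L = 2176.27 + 1002.79 = 3179.06 Pa/m
dP = 3179.06 * 9.2 / 1000 = 29.25 kPa

29.25 kPa


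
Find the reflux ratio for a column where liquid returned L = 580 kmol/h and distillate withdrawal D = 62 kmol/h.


Reflux ratio definition: R = L / D (liquid returned / distillate withdrawn)
L = 580 kmol/h, D = 62 kmol/h
R = 580 / 62 = 9.355

9.355


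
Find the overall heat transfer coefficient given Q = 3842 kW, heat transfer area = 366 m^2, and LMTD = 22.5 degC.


From Q = U*A*LMTD, U = Q / (A * LMTD)
U = 3842 / (366 * 22.5) = 3842 / 8235 = 0.4665

0.4665 kW/(m^2*K)


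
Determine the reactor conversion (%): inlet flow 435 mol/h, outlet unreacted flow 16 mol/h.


X = (F_in - F_out) / F_in * 100
Moles reacted = 435 - 16 = 419
X = 419 / 435 * 100
= 0.9632 * 100
= 96.32 %

96.32 %


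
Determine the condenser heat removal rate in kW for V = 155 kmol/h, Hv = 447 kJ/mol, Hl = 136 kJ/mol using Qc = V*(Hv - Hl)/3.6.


Qc = 155 * (447 - 136) / 3.6 = 155 * 311 / 3.6 = 13390

13390 kW


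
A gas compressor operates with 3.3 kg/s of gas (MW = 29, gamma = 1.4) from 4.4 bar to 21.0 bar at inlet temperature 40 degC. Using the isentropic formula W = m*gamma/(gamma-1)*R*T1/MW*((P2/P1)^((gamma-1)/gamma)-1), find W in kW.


Isentropic work: W = m*(gamma/(gamma-1))*(R*T1/MW)*((P2/P1)^((gamma-1)/gamma) - 1)
T1 = 40 + 273.15 = 313.15 K
Pressure ratio = 21.0 / 4.4 = 4.77273
Exponent = (1.4 - 1)/1.4 = 0.285714
(P2/P1)^exp - 1 = 4.77273^0.285714 - 1 = 0.562907
W = 3.3 * 1.4 / 0.4 * 8.314 * 313.15 / 29 * 0.562907 = 583.7

583.7 kW


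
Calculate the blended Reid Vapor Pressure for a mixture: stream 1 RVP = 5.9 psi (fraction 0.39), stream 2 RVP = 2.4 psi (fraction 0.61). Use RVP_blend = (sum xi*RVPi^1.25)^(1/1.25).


Chevron index: RVP_blend = (sum xi*RVPi^1.25)^(1/1.25)
RVP^1.25 terms: 0.39 * 5.9^1.25 + 0.61 * 2.4^1.25 = 5.40835
RVP_blend = 5.40835^(1/1.25) = 3.859

3.859 psi


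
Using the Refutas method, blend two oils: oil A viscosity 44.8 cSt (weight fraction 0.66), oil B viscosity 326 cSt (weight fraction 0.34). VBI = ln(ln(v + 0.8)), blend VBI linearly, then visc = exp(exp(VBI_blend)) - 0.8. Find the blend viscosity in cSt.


Refutas method: VBN_i = 14.534*ln(ln(visc_i + 0.8)) + 10.975, blended linearly by mass fraction; since VBN is linear in VBI_i = ln(ln(visc_i + 0.8)) and the fractions sum to 1, blend VBI directly: visc = exp(exp(VBI_blend)) - 0.8
VBI_1 = ln(ln(44.8 + 0.8)) = 1.34023
VBI_2 = ln(ln(326 + 0.8)) = 1.75602
VBI_blend = 0.66 * 1.34023 + 0.34 * 1.75602 = 1.4816
visc_blend = exp(exp(1.4816)) - 0.8 = 80.65

80.65 cSt


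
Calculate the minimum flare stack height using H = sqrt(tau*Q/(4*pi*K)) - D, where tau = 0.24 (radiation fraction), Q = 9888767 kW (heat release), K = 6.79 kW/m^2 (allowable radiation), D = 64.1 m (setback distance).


tau*Q/(4*pi*K) = 0.24 * 9888767 / (4 * pi * 6.79) = 27814.7
sqrt(27814.7) = 166.777
H = 166.777 - 64.1 = 102.7

102.7 m


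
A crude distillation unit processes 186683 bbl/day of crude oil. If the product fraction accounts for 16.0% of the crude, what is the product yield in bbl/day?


Crude throughput = 186683 bbl/day
Fraction yield = 16.0%
yield = throughput * fraction / 100
yield = 186683 * 16.0 / 100 = 29869.28

29869.28 bbl/day


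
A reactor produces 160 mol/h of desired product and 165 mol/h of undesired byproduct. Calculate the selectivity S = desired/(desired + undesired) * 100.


Selectivity = desired / (desired + undesired) * 100
Total products = 160 + 165 = 325 mol/h
S = 160 / 325 * 100
= 0.4923 * 100
= 49.23 %

49.23 %


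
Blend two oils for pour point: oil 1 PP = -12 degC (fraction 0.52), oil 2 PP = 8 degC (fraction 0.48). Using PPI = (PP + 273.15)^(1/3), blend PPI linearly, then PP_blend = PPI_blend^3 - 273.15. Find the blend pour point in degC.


PPI_1 = (-12 + 273.15)^(1/3) = 6.391901
PPI_2 = (8 + 273.15)^(1/3) = 6.551077
PPI_blend = 0.52 * 6.391901 + 0.48 * 6.551077 = 6.468305
PP_blend = 6.468305^3 - 273.15 = 270.6272 - 273.15 = -2.52

-2.52 degC


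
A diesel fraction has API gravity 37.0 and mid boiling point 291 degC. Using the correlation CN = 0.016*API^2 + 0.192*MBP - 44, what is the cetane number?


CN = 0.016 * 37.0^2 + 0.192 * 291 - 44
CN = 21.904 + 55.872 - 44 = 33.776

33.776


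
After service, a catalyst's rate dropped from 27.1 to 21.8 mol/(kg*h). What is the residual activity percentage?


Activity (%) = (rate_used / rate_fresh) * 100
rate_used = 21.8, rate_fresh = 27.1
= (21.8 / 27.1) * 100
= 0.8044 * 100 = 80.44

80.44 %


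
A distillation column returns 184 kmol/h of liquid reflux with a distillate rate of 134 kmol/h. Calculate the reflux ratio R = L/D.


Reflux ratio definition: R = L / D (liquid returned / distillate withdrawn)
L = 184 kmol/h, D = 134 kmol/h
R = 184 / 134 = 1.373

1.373


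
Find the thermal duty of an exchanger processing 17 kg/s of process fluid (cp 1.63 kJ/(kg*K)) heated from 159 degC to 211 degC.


Q = m_dot * cp * delta_T
delta_T = 211 - 159 = 52 K
Q = 17 * 1.63 * 52
= 27.71 * 52
= 1440.92 kW

1440.92 kW


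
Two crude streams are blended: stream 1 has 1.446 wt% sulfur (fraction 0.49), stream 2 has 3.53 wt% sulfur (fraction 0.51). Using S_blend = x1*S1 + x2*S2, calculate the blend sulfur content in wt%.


Linear sulfur blending: S_blend = x1*S1 + x2*S2
Contribution 1: 0.49 * 1.446 = 0.70854 wt%
Contribution 2: 0.51 * 3.53 = 1.8003 wt%
S_blend = 0.70854 + 1.8003 = 2.50884

2.50884 wt%


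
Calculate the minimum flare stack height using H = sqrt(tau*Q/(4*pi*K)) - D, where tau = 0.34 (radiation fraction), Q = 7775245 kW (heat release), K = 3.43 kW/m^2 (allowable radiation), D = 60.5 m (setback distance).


tau*Q/(4*pi*K) = 0.34 * 7775245 / (4 * pi * 3.43) = 61332.3
sqrt(61332.3) = 247.654
H = 247.654 - 60.5 = 187.2

187.2 m


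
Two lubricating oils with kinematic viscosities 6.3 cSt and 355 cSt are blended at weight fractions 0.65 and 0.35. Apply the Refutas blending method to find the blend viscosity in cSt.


Refutas method: VBN_i = 14.534*ln(ln(visc_i + 0.8)) + 10.975, blended linearly by mass fraction; since VBN is linear in VBI_i = ln(ln(visc_i + 0.8)) and the fractions sum to 1, blend VBI directly: visc = exp(exp(VBI_blend)) - 0.8
VBI_1 = ln(ln(6.3 + 0.8)) = 0.672993
VBI_2 = ln(ln(355 + 0.8)) = 1.7706
VBI_blend = 0.65 * 0.672993 + 0.35 * 1.7706 = 1.05716
visc_blend = exp(exp(1.05716)) - 0.8 = 16.98

16.98 cSt


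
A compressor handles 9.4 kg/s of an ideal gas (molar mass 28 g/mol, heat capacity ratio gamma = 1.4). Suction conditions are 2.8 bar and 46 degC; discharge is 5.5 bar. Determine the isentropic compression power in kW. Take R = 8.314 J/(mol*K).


Isentropic work: W = m*(gamma/(gamma-1))*(R*T1/MW)*((P2/P1)^((gamma-1)/gamma) - 1)
T1 = 46 + 273.15 = 319.15 K
Pressure ratio = 5.5 / 2.8 = 1.96429
Exponent = (1.4 - 1)/1.4 = 0.285714
(P2/P1)^exp - 1 = 1.96429^0.285714 - 1 = 0.212755
W = 9.4 * 1.4 / 0.4 * 8.314 * 319.15 / 28 * 0.212755 = 663.3

663.3 kW


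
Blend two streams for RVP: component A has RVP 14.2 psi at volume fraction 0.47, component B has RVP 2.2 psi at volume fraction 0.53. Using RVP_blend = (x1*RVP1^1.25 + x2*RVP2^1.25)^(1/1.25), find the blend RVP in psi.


Chevron index: RVP_blend = (sum xi*RVPi^1.25)^(1/1.25)
RVP^1.25 terms: 0.47 * 14.2^1.25 + 0.53 * 2.2^1.25 = 14.3757
RVP_blend = 14.3757^(1/1.25) = 8.435

8.435 psi


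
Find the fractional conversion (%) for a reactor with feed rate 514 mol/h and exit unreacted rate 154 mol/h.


X = (F_in - F_out) / F_in * 100
Moles reacted = 514 - 154 = 360
X = 360 / 514 * 100
= 0.7004 * 100
= 70.04 %

70.04 %


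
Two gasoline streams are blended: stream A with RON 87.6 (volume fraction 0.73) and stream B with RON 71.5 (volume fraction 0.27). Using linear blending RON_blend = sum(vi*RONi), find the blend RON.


Linear blending: RON_blend = sum(vi * RONi)
Contribution 1: 0.73 * 87.6 = 63.948
Contribution 2: 0.27 * 71.5 = 19.305
RON_blend = 63.948 + 19.305 = 83.253

83.253


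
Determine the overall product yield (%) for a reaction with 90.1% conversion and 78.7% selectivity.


Overall yield = conversion (%) * selectivity (%) / 100
Conversion = 90.1%, Selectivity = 78.7%
Y = 90.1 * 78.7 / 100
= 70.9087 %

70.9087 %


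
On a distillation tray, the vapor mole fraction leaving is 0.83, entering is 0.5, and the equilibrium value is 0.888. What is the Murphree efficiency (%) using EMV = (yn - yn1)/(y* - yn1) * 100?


Murphree vapor efficiency: EMV = (y_n - y_(n-1)) / (y*_n - y_(n-1)) * 100
EMV = (0.83 - 0.5) / (0.888 - 0.5) * 100 = 0.33 / 0.388 * 100 = 85.05

85.05 %


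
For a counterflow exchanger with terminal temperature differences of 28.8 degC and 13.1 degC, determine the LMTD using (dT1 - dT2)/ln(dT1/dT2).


LMTD = (dT1 - dT2) / ln(dT1/dT2)
= (28.8 - 13.1) / ln(28.8 / 13.1) = 15.7 / 0.787763 = 19.93

19.93 degC


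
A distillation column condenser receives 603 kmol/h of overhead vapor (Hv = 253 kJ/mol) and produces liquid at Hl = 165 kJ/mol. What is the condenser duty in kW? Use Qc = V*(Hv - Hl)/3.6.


Qc = 603 * (253 - 165) / 3.6 = 603 * 88 / 3.6 = 14740

14740 kW


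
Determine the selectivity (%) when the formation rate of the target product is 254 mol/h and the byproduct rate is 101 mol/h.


Selectivity = desired / (desired + undesired) * 100
Total products = 254 + 101 = 355 mol/h
S = 254 / 355 * 100
= 0.7155 * 100
= 71.55 %

71.55 %


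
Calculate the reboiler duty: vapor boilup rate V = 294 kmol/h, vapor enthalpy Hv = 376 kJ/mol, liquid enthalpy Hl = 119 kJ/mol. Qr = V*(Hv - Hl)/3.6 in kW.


Qr = 294 * (376 - 119) / 3.6 = 294 * 257 / 3.6 = 20990

20990 kW


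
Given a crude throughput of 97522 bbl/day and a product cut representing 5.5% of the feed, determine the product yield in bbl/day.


Crude throughput = 97522 bbl/day
Fraction yield = 5.5%
yield = throughput * fraction / 100
yield = 97522 * 5.5 / 100 = 5363.71

5363.71 bbl/day


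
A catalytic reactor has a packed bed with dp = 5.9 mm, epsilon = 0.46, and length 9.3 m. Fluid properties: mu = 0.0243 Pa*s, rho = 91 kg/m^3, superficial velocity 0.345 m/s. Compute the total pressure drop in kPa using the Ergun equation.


dp = 5.9 mm = 0.0059 m
Viscous term = 150*0.0243*0.345*(1-0.46)^2 / (0.0059^2*0.46^3) = 108225
Inertial term = 1.75*91*0.345^2*(1-0.46) / (0.0059*0.46^3) = 17823.2
dP/L = 108225 + 17823.2 = 126048 Pa/m
dP = 126048 * 9.3 / 1000 = 1172 kPa

1172 kPa


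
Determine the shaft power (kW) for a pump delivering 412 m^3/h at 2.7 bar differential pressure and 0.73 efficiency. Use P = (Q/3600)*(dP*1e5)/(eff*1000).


Q = 412 / 3600 = 0.114444 m^3/s
P = 0.114444 * (2.7 * 1e5) / 0.73 / 1000 = 42.33

42.33 kW


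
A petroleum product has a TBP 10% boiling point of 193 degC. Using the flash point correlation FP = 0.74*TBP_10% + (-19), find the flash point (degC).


FP = 0.74 * 193 + (-19) = 123.82

123.82 degC


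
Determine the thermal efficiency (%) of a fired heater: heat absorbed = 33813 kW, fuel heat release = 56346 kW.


Furnace efficiency = Q_absorbed / Q_fuel * 100
= 33813 / 56346 * 100 = 60.01

60.01 %


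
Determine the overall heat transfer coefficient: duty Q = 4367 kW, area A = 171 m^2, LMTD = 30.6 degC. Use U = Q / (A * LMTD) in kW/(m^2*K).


From Q = U*A*LMTD, U = Q / (A * LMTD)
U = 4367 / (171 * 30.6) = 4367 / 5232.6 = 0.8346

0.8346 kW/(m^2*K)


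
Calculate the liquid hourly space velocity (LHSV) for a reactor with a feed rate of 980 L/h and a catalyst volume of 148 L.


LHSV = volumetric feed rate / catalyst volume
= 980 L/h / 148 L
= 6.622 h^-1

6.622 h^-1


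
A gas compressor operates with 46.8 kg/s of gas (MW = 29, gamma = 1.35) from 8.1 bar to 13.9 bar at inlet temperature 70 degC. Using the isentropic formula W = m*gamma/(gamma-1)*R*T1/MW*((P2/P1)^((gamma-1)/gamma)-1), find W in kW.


Isentropic work: W = m*(gamma/(gamma-1))*(R*T1/MW)*((P2/P1)^((gamma-1)/gamma) - 1)
T1 = 70 + 273.15 = 343.15 K
Pressure ratio = 13.9 / 8.1 = 1.71605
Exponent = (1.35 - 1)/1.35 = 0.259259
(P2/P1)^exp - 1 = 1.71605^0.259259 - 1 = 0.150281
W = 46.8 * 1.35 / 0.35 * 8.314 * 343.15 / 29 * 0.150281 = 2669

2669 kW


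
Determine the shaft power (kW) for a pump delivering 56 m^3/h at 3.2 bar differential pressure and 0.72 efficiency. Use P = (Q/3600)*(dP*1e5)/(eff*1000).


Q = 56 / 3600 = 0.0155556 m^3/s
P = 0.0155556 * (3.2 * 1e5) / 0.72 / 1000 = 6.914

6.914 kW


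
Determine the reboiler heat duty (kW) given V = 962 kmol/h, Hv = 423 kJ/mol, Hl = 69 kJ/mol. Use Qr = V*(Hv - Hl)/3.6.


Qr = 962 * (423 - 69) / 3.6 = 962 * 354 / 3.6 = 94600

94600 kW


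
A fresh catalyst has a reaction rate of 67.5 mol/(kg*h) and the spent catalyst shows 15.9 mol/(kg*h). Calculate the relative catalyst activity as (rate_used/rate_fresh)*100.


Activity (%) = (rate_used / rate_fresh) * 100
rate_used = 15.9, rate_fresh = 67.5
= (15.9 / 67.5) * 100
= 0.2356 * 100 = 23.56

23.56 %


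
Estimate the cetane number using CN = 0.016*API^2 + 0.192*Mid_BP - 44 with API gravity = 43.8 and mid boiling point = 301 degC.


CN = 0.016 * 43.8^2 + 0.192 * 301 - 44
CN = 30.69504 + 57.792 - 44 = 44.48704

44.48704


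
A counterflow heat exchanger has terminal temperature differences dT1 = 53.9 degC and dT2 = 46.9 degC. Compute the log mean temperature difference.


LMTD = (dT1 - dT2) / ln(dT1/dT2)
= (53.9 - 46.9) / ln(53.9 / 46.9) = 7 / 0.139113 = 50.32

50.32 degC


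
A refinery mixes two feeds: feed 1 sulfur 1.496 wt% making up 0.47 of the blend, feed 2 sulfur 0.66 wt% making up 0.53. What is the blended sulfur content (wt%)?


Linear sulfur blending: S_blend = x1*S1 + x2*S2
Contribution 1: 0.47 * 1.496 = 0.70312 wt%
Contribution 2: 0.53 * 0.66 = 0.3498 wt%
S_blend = 0.70312 + 0.3498 = 1.05292

1.05292 wt%


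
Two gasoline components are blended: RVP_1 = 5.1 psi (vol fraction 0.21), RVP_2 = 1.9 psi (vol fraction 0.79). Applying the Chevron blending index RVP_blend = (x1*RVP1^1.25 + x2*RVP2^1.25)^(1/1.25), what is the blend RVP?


Chevron index: RVP_blend = (sum xi*RVPi^1.25)^(1/1.25)
RVP^1.25 terms: 0.21 * 5.1^1.25 + 0.79 * 1.9^1.25 = 3.37172
RVP_blend = 3.37172^(1/1.25) = 2.644

2.644 psi


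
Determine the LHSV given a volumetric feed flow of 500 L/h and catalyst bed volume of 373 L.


LHSV = volumetric feed rate / catalyst volume
= 500 L/h / 373 L
= 1.340 h^-1

1.340 h^-1


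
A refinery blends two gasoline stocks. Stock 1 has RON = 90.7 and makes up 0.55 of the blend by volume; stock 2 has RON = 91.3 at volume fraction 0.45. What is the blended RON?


Linear blending: RON_blend = sum(vi * RONi)
Contribution 1: 0.55 * 90.7 = 49.885
Contribution 2: 0.45 * 91.3 = 41.085
RON_blend = 49.885 + 41.085 = 90.97

90.97


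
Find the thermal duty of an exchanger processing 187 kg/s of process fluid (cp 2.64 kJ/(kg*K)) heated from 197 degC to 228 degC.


Q = m_dot * cp * delta_T
delta_T = 228 - 197 = 31 K
Q = 187 * 2.64 * 31
= 493.68 * 31
= 15304.08 kW

15304.08 kW


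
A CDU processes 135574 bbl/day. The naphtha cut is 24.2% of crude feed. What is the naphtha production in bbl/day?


Crude throughput = 135574 bbl/day
Fraction yield = 24.2%
yield = throughput * fraction / 100
yield = 135574 * 24.2 / 100 = 32808.908

32808.908 bbl/day


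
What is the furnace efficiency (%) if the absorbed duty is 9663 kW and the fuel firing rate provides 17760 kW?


Furnace efficiency = Q_absorbed / Q_fuel * 100
= 9663 / 17760 * 100 = 54.41

54.41 %


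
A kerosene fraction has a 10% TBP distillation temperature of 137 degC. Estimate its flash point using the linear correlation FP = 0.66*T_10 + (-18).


FP = 0.66 * 137 + (-18) = 72.42

72.42 degC


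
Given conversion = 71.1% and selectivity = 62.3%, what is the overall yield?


Overall yield = conversion (%) * selectivity (%) / 100
Conversion = 71.1%, Selectivity = 62.3%
Y = 71.1 * 62.3 / 100
= 44.2953 %

44.2953 %


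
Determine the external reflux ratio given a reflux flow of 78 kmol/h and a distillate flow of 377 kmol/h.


Reflux ratio definition: R = L / D (liquid returned / distillate withdrawn)
L = 78 kmol/h, D = 377 kmol/h
R = 78 / 377 = 0.2069

0.2069


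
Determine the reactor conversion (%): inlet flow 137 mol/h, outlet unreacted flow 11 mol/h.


X = (F_in - F_out) / F_in * 100
Moles reacted = 137 - 11 = 126
X = 126 / 137 * 100
= 0.9197 * 100
= 91.97 %

91.97 %


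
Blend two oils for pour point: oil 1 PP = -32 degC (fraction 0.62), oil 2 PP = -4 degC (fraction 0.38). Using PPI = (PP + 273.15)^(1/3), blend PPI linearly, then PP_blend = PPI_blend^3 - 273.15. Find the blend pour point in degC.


PPI_1 = (-32 + 273.15)^(1/3) = 6.224375
PPI_2 = (-4 + 273.15)^(1/3) = 6.456514
PPI_blend = 0.62 * 6.224375 + 0.38 * 6.456514 = 6.312588
PP_blend = 6.312588^3 - 273.15 = 251.5489 - 273.15 = -21.6

-21.6 degC


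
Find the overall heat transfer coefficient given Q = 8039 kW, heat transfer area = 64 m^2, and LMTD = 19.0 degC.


From Q = U*A*LMTD, U = Q / (A * LMTD)
U = 8039 / (64 * 19.0) = 8039 / 1216 = 6.611

6.611 kW/(m^2*K)


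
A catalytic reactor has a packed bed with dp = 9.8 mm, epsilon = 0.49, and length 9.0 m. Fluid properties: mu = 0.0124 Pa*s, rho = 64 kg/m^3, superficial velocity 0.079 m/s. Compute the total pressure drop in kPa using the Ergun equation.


dp = 9.8 mm = 0.0098 m
Viscous term = 150*0.0124*0.079*(1-0.49)^2 / (0.0098^2*0.49^3) = 3382.52
Inertial term = 1.75*64*0.079^2*(1-0.49) / (0.0098*0.49^3) = 309.192
dP/L = 3382.52 + 309.192 = 3691.71 Pa/m
dP = 3691.71 * 9.0 / 1000 = 33.23 kPa

33.23 kPa


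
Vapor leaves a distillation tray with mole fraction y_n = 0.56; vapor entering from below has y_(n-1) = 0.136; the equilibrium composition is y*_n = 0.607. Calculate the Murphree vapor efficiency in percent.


Murphree vapor efficiency: EMV = (y_n - y_(n-1)) / (y*_n - y_(n-1)) * 100
EMV = (0.56 - 0.136) / (0.607 - 0.136) * 100 = 0.424 / 0.471 * 100 = 90.02

90.02 %


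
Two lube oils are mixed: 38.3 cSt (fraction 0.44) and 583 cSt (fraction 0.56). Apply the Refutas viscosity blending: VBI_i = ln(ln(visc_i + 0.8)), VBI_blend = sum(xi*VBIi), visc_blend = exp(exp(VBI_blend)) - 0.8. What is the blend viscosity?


Refutas method: VBN_i = 14.534*ln(ln(visc_i + 0.8)) + 10.975, blended linearly by mass fraction; since VBN is linear in VBI_i = ln(ln(visc_i + 0.8)) and the fractions sum to 1, blend VBI directly: visc = exp(exp(VBI_blend)) - 0.8
VBI_1 = ln(ln(38.3 + 0.8)) = 1.29913
VBI_2 = ln(ln(583 + 0.8)) = 1.85153
VBI_blend = 0.44 * 1.29913 + 0.56 * 1.85153 = 1.60847
visc_blend = exp(exp(1.60847)) - 0.8 = 146.9

146.9 cSt


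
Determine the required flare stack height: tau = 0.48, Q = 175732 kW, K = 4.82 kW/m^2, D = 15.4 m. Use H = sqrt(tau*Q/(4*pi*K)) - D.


tau*Q/(4*pi*K) = 0.48 * 175732 / (4 * pi * 4.82) = 1392.63
sqrt(1392.63) = 37.318
H = 37.318 - 15.4 = 21.92

21.92 m


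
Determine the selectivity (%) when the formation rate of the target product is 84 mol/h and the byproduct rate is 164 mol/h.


Selectivity = desired / (desired + undesired) * 100
Total products = 84 + 164 = 248 mol/h
S = 84 / 248 * 100
= 0.3387 * 100
= 33.87 %

33.87 %


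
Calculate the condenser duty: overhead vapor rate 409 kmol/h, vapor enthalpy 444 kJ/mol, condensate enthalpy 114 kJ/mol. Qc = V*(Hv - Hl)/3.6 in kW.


Qc = 409 * (444 - 114) / 3.6 = 409 * 330 / 3.6 = 37490

37490 kW


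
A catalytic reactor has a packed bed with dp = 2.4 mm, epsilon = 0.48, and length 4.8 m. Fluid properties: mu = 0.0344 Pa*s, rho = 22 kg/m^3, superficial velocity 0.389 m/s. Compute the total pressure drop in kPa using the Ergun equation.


dp = 2.4 mm = 0.0024 m
Viscous term = 150*0.0344*0.389*(1-0.48)^2 / (0.0024^2*0.48^3) = 852040
Inertial term = 1.75*22*0.389^2*(1-0.48) / (0.0024*0.48^3) = 11413.7
dP/L = 852040 + 11413.7 = 863454 Pa/m
dP = 863454 * 4.8 / 1000 = 4145 kPa

4145 kPa


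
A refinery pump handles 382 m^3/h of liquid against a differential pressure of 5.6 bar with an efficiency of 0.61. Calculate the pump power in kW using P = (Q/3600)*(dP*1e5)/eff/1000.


Q = 382 / 3600 = 0.106111 m^3/s
P = 0.106111 * (5.6 * 1e5) / 0.61 / 1000 = 97.41

97.41 kW


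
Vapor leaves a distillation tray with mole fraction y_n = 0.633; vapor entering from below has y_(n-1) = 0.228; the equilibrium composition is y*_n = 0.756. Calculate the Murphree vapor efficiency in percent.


Murphree vapor efficiency: EMV = (y_n - y_(n-1)) / (y*_n - y_(n-1)) * 100
EMV = (0.633 - 0.228) / (0.756 - 0.228) * 100 = 0.405 / 0.528 * 100 = 76.70

76.70 %


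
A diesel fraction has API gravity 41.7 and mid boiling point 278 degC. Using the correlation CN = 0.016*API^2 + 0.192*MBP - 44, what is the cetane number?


CN = 0.016 * 41.7^2 + 0.192 * 278 - 44
CN = 27.82224 + 53.376 - 44 = 37.19824

37.19824


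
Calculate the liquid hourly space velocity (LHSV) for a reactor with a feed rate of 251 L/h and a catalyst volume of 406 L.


LHSV = volumetric feed rate / catalyst volume
= 251 L/h / 406 L
= 0.6182 h^-1

0.6182 h^-1


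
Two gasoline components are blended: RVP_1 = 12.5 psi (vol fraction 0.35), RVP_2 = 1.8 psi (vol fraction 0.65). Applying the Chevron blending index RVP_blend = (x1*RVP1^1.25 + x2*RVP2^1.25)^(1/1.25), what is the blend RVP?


Chevron index: RVP_blend = (sum xi*RVPi^1.25)^(1/1.25)
RVP^1.25 terms: 0.35 * 12.5^1.25 + 0.65 * 1.8^1.25 = 9.58152
RVP_blend = 9.58152^(1/1.25) = 6.097

6.097 psi


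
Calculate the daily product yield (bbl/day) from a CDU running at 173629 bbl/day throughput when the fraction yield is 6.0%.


Crude throughput = 173629 bbl/day
Fraction yield = 6.0%
yield = throughput * fraction / 100
yield = 173629 * 6.0 / 100 = 10417.74

10417.74 bbl/day


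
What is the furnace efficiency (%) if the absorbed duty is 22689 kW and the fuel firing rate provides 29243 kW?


Furnace efficiency = Q_absorbed / Q_fuel * 100
= 22689 / 29243 * 100 = 77.59

77.59 %


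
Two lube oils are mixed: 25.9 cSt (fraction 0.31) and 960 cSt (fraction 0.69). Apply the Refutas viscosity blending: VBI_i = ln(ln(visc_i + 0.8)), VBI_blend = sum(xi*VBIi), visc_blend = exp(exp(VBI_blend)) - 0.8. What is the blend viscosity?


Refutas method: VBN_i = 14.534*ln(ln(visc_i + 0.8)) + 10.975, blended linearly by mass fraction; since VBN is linear in VBI_i = ln(ln(visc_i + 0.8)) and the fractions sum to 1, blend VBI directly: visc = exp(exp(VBI_blend)) - 0.8
VBI_1 = ln(ln(25.9 + 0.8)) = 1.18926
VBI_2 = ln(ln(960 + 0.8)) = 1.92684
VBI_blend = 0.31 * 1.18926 + 0.69 * 1.92684 = 1.69819
visc_blend = exp(exp(1.69819)) - 0.8 = 235.3

235.3 cSt


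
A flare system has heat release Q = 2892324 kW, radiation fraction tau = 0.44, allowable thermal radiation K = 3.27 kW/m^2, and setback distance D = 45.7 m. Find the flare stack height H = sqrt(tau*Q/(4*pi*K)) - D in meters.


tau*Q/(4*pi*K) = 0.44 * 2892324 / (4 * pi * 3.27) = 30970.1
sqrt(30970.1) = 175.983
H = 175.983 - 45.7 = 130.3

130.3 m


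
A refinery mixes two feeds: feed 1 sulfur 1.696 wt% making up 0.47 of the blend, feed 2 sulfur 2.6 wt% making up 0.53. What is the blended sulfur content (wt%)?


Linear sulfur blending: S_blend = x1*S1 + x2*S2
Contribution 1: 0.47 * 1.696 = 0.79712 wt%
Contribution 2: 0.53 * 2.6 = 1.378 wt%
S_blend = 0.79712 + 1.378 = 2.17512

2.17512 wt%


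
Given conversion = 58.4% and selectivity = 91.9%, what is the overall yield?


Overall yield = conversion (%) * selectivity (%) / 100
Conversion = 58.4%, Selectivity = 91.9%
Y = 58.4 * 91.9 / 100
= 53.6696 %

53.6696 %


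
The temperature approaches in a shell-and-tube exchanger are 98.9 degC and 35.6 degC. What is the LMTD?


LMTD = (dT1 - dT2) / ln(dT1/dT2)
= (98.9 - 35.6) / ln(98.9 / 35.6) = 63.3 / 1.02176 = 61.95

61.95 degC


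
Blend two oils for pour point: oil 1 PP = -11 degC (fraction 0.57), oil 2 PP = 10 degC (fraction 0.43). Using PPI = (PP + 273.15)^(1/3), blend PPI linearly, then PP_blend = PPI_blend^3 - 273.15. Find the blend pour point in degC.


PPI_1 = (-11 + 273.15)^(1/3) = 6.400049
PPI_2 = (10 + 273.15)^(1/3) = 6.566574
PPI_blend = 0.57 * 6.400049 + 0.43 * 6.566574 = 6.471655
PP_blend = 6.471655^3 - 273.15 = 271.0479 - 273.15 = -2.1

-2.1 degC


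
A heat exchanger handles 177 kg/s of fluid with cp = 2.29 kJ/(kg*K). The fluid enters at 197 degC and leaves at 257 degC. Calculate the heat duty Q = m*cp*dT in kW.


Q = m_dot * cp * delta_T
delta_T = 257 - 197 = 60 K
Q = 177 * 2.29 * 60
= 405.33 * 60
= 24319.8 kW

24319.8 kW


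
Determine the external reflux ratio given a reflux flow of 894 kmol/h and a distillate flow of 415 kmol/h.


Reflux ratio definition: R = L / D (liquid returned / distillate withdrawn)
L = 894 kmol/h, D = 415 kmol/h
R = 894 / 415 = 2.154

2.154


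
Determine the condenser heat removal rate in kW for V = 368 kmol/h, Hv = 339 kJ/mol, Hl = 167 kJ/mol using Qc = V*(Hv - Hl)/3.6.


Qc = 368 * (339 - 167) / 3.6 = 368 * 172 / 3.6 = 17580

17580 kW


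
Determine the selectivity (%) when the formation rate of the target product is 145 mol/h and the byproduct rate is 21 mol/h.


Selectivity = desired / (desired + undesired) * 100
Total products = 145 + 21 = 166 mol/h
S = 145 / 166 * 100
= 0.8735 * 100
= 87.35 %

87.35 %


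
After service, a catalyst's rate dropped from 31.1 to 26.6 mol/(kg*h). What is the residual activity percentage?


Activity (%) = (rate_used / rate_fresh) * 100
rate_used = 26.6, rate_fresh = 31.1
= (26.6 / 31.1) * 100
= 0.8553 * 100 = 85.53

85.53 %


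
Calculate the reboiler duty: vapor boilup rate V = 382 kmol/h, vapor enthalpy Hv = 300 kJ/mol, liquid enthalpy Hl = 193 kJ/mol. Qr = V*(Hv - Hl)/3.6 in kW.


Qr = 382 * (300 - 193) / 3.6 = 382 * 107 / 3.6 = 11350

11350 kW


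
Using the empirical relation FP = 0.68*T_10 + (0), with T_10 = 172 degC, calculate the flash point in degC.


FP = 0.68 * 172 + (0) = 116.96

116.96 degC


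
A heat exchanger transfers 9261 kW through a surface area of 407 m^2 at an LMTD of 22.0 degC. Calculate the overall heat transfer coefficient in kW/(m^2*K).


From Q = U*A*LMTD, U = Q / (A * LMTD)
U = 9261 / (407 * 22.0) = 9261 / 8954 = 1.034

1.034 kW/(m^2*K)


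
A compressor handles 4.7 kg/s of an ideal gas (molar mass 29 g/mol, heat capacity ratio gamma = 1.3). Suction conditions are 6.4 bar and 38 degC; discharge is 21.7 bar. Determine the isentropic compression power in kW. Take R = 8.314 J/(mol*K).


Isentropic work: W = m*(gamma/(gamma-1))*(R*T1/MW)*((P2/P1)^((gamma-1)/gamma) - 1)
T1 = 38 + 273.15 = 311.15 K
Pressure ratio = 21.7 / 6.4 = 3.39062
Exponent = (1.3 - 1)/1.3 = 0.230769
(P2/P1)^exp - 1 = 3.39062^0.230769 - 1 = 0.325476
W = 4.7 * 1.3 / 0.3 * 8.314 * 311.15 / 29 * 0.325476 = 591.3

591.3 kW


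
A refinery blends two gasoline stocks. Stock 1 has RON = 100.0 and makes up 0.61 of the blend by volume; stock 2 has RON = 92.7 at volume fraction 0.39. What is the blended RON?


Linear blending: RON_blend = sum(vi * RONi)
Contribution 1: 0.61 * 100.0 = 61
Contribution 2: 0.39 * 92.7 = 36.153
RON_blend = 61 + 36.153 = 97.153

97.153


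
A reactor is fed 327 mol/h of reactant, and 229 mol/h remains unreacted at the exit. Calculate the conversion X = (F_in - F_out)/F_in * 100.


X = (F_in - F_out) / F_in * 100
Moles reacted = 327 - 229 = 98
X = 98 / 327 * 100
= 0.2997 * 100
= 29.97 %

29.97 %


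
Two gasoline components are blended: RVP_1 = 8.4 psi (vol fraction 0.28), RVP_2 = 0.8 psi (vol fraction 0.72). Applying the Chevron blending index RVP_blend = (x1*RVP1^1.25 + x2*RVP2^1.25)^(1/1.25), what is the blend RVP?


Chevron index: RVP_blend = (sum xi*RVPi^1.25)^(1/1.25)
RVP^1.25 terms: 0.28 * 8.4^1.25 + 0.72 * 0.8^1.25 = 4.54887
RVP_blend = 4.54887^(1/1.25) = 3.360

3.360 psi


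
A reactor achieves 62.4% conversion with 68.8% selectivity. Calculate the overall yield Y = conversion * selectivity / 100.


Overall yield = conversion (%) * selectivity (%) / 100
Conversion = 62.4%, Selectivity = 68.8%
Y = 62.4 * 68.8 / 100
= 42.9312 %

42.9312 %


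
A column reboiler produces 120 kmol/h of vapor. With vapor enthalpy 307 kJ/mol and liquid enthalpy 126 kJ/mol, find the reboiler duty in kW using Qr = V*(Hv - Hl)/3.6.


Qr = 120 * (307 - 126) / 3.6 = 120 * 181 / 3.6 = 6033

6033 kW


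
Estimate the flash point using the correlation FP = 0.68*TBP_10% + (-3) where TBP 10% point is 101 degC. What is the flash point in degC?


FP = 0.68 * 101 + (-3) = 65.68

65.68 degC


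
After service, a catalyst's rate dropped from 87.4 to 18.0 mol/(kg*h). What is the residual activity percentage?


Activity (%) = (rate_used / rate_fresh) * 100
rate_used = 18.0, rate_fresh = 87.4
= (18.0 / 87.4) * 100
= 0.2059 * 100 = 20.59

20.59 %


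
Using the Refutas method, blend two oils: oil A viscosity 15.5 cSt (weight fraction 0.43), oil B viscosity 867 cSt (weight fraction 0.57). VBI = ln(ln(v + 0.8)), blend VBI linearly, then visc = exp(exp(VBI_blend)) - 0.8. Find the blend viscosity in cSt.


Refutas method: VBN_i = 14.534*ln(ln(visc_i + 0.8)) + 10.975, blended linearly by mass fraction; since VBN is linear in VBI_i = ln(ln(visc_i + 0.8)) and the fractions sum to 1, blend VBI directly: visc = exp(exp(VBI_blend)) - 0.8
VBI_1 = ln(ln(15.5 + 0.8)) = 1.02646
VBI_2 = ln(ln(867 + 0.8)) = 1.9119
VBI_blend = 0.43 * 1.02646 + 0.57 * 1.9119 = 1.53116
visc_blend = exp(exp(1.53116)) - 0.8 = 101.1

101.1 cSt


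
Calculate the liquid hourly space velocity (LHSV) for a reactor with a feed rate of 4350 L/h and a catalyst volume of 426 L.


LHSV = volumetric feed rate / catalyst volume
= 4350 L/h / 426 L
= 10.21 h^-1

10.21 h^-1


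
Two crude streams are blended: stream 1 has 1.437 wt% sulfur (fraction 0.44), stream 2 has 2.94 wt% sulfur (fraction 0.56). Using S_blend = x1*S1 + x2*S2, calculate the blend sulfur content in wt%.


Linear sulfur blending: S_blend = x1*S1 + x2*S2
Contribution 1: 0.44 * 1.437 = 0.63228 wt%
Contribution 2: 0.56 * 2.94 = 1.6464 wt%
S_blend = 0.63228 + 1.6464 = 2.27868

2.27868 wt%


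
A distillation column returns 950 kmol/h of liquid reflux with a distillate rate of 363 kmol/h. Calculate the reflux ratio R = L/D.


Reflux ratio definition: R = L / D (liquid returned / distillate withdrawn)
L = 950 kmol/h, D = 363 kmol/h
R = 950 / 363 = 2.617

2.617


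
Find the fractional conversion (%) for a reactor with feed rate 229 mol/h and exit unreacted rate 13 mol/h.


X = (F_in - F_out) / F_in * 100
Moles reacted = 229 - 13 = 216
X = 216 / 229 * 100
= 0.9432 * 100
= 94.32 %

94.32 %


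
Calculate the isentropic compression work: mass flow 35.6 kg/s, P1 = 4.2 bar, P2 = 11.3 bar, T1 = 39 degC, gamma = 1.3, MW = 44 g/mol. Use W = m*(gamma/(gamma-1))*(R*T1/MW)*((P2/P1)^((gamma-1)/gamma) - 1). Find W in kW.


Isentropic work: W = m*(gamma/(gamma-1))*(R*T1/MW)*((P2/P1)^((gamma-1)/gamma) - 1)
T1 = 39 + 273.15 = 312.15 K
Pressure ratio = 11.3 / 4.2 = 2.69048
Exponent = (1.3 - 1)/1.3 = 0.230769
(P2/P1)^exp - 1 = 2.69048^0.230769 - 1 = 0.256584
W = 35.6 * 1.3 / 0.3 * 8.314 * 312.15 / 44 * 0.256584 = 2335

2335 kW


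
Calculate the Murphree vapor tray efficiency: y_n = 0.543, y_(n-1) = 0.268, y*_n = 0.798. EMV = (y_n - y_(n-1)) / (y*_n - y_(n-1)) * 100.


Murphree vapor efficiency: EMV = (y_n - y_(n-1)) / (y*_n - y_(n-1)) * 100
EMV = (0.543 - 0.268) / (0.798 - 0.268) * 100 = 0.275 / 0.53 * 100 = 51.89

51.89 %


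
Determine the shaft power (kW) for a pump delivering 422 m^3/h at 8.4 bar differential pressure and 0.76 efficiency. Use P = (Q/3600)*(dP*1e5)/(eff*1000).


Q = 422 / 3600 = 0.117222 m^3/s
P = 0.117222 * (8.4 * 1e5) / 0.76 / 1000 = 129.6

129.6 kW


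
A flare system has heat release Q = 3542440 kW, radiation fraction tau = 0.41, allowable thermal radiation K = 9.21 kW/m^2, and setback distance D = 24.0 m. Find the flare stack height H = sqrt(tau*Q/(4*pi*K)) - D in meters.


tau*Q/(4*pi*K) = 0.41 * 3542440 / (4 * pi * 9.21) = 12549.2
sqrt(12549.2) = 112.023
H = 112.023 - 24.0 = 88.02

88.02 m


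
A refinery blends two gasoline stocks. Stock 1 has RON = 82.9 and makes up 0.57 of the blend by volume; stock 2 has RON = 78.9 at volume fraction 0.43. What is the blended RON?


Linear blending: RON_blend = sum(vi * RONi)
Contribution 1: 0.57 * 82.9 = 47.253
Contribution 2: 0.43 * 78.9 = 33.927
RON_blend = 47.253 + 33.927 = 81.18

81.18


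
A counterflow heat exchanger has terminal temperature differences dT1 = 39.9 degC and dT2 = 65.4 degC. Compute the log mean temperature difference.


LMTD = (dT1 - dT2) / ln(dT1/dT2)
= (39.9 - 65.4) / ln(39.9 / 65.4) = -25.5 / -0.494146 = 51.60

51.60 degC


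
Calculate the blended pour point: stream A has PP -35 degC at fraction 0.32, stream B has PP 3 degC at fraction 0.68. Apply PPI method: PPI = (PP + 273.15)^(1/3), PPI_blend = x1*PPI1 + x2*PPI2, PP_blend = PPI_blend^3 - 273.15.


PPI_1 = (-35 + 273.15)^(1/3) = 6.198456
PPI_2 = (3 + 273.15)^(1/3) = 6.512009
PPI_blend = 0.32 * 6.198456 + 0.68 * 6.512009 = 6.411672
PP_blend = 6.411672^3 - 273.15 = 263.5809 - 273.15 = -9.57

-9.57 degC


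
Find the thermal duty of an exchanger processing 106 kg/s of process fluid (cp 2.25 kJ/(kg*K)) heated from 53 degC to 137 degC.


Q = m_dot * cp * delta_T
delta_T = 137 - 53 = 84 K
Q = 106 * 2.25 * 84
= 238.5 * 84
= 20034 kW

20034 kW


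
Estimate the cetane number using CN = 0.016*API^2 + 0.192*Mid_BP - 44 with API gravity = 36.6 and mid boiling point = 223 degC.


CN = 0.016 * 36.6^2 + 0.192 * 223 - 44
CN = 21.43296 + 42.816 - 44 = 20.24896

20.24896


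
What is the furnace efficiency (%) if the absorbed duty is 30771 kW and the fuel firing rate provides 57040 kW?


Furnace efficiency = Q_absorbed / Q_fuel * 100
= 30771 / 57040 * 100 = 53.95

53.95 %


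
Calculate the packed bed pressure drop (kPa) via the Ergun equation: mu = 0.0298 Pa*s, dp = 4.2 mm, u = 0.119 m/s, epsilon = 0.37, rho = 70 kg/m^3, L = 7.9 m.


dp = 4.2 mm = 0.0042 m
Viscous term = 150*0.0298*0.119*(1-0.37)^2 / (0.0042^2*0.37^3) = 236283
Inertial term = 1.75*70*0.119^2*(1-0.37) / (0.0042*0.37^3) = 5137.08
dP/L = 236283 + 5137.08 = 241420 Pa/m
dP = 241420 * 7.9 / 1000 = 1907 kPa

1907 kPa


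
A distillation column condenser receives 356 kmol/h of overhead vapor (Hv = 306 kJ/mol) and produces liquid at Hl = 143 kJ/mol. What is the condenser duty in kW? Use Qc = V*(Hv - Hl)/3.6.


Qc = 356 * (306 - 143) / 3.6 = 356 * 163 / 3.6 = 16120

16120 kW


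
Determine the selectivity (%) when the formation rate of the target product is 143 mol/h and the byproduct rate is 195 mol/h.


Selectivity = desired / (desired + undesired) * 100
Total products = 143 + 195 = 338 mol/h
S = 143 / 338 * 100
= 0.4231 * 100
= 42.31 %

42.31 %


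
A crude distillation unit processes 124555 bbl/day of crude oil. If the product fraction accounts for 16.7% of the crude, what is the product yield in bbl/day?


Crude throughput = 124555 bbl/day
Fraction yield = 16.7%
yield = throughput * fraction / 100
yield = 124555 * 16.7 / 100 = 20800.685

20800.685 bbl/day


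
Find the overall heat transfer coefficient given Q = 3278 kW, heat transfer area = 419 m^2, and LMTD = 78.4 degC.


From Q = U*A*LMTD, U = Q / (A * LMTD)
U = 3278 / (419 * 78.4) = 3278 / 32849.6 = 0.09979

0.09979 kW/(m^2*K)


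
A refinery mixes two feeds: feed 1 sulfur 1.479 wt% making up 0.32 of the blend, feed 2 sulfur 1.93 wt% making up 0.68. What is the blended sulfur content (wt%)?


Linear sulfur blending: S_blend = x1*S1 + x2*S2
Contribution 1: 0.32 * 1.479 = 0.47328 wt%
Contribution 2: 0.68 * 1.93 = 1.3124 wt%
S_blend = 0.47328 + 1.3124 = 1.78568

1.78568 wt%


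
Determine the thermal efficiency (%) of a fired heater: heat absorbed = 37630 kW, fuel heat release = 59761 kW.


Furnace efficiency = Q_absorbed / Q_fuel * 100
= 37630 / 59761 * 100 = 62.97

62.97 %


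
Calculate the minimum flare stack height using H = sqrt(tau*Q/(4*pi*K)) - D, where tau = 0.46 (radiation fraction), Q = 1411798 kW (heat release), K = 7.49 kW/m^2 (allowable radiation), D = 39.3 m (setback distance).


tau*Q/(4*pi*K) = 0.46 * 1411798 / (4 * pi * 7.49) = 6899.84
sqrt(6899.84) = 83.0653
H = 83.0653 - 39.3 = 43.77

43.77 m


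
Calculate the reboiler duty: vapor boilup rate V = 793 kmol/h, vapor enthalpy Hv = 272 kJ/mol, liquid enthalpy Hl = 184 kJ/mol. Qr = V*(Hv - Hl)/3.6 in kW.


Qr = 793 * (272 - 184) / 3.6 = 793 * 88 / 3.6 = 19380

19380 kW


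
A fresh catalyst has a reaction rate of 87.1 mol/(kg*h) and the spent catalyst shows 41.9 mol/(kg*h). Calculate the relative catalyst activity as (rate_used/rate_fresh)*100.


Activity (%) = (rate_used / rate_fresh) * 100
rate_used = 41.9, rate_fresh = 87.1
= (41.9 / 87.1) * 100
= 0.4811 * 100 = 48.11

48.11 %


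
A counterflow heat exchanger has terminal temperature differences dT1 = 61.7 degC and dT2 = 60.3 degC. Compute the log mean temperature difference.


LMTD = (dT1 - dT2) / ln(dT1/dT2)
= (61.7 - 60.3) / ln(61.7 / 60.3) = 1.4 / 0.0229518 = 61.00

61.00 degC
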